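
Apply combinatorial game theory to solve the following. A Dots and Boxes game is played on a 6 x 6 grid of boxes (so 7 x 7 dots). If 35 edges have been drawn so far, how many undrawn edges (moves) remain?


Grid: 6 x 6 boxes, i.e. 7 rows and 7 columns of dots.
Horizontal edges: (rows + 1) * cols = 7 * 6 = 42
Vertical edges: rows * (cols + 1) = 6 * 7 = 42
Total edges: 42 + 42 = 84
Edges drawn: 35
Remaining: 84 - 35 = 49

49


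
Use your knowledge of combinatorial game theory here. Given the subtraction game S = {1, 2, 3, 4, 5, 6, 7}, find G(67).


The subtraction set is S = {1, 2, 3, 4, 5, 6, 7}.
G(k) = mex{ G(k - s) : s in S, s <= k }. We compute iteratively: G(0) = 0.
G(1) = mex({0}) = 1
G(2) = mex({0, 1}) = 2
G(3) = mex({0, 1, 2}) = 3
G(4) = mex({0, 1, 2, 3}) = 4
G(5) = mex({0, 1, 2, 3, 4}) = 5
G(6) = mex({0, 1, 2, 3, 4, 5}) = 6
G(7) = mex({0, 1, 2, 3, 4, 5, 6}) = 7
G(8) = mex({1, 2, 3, 4, 5, 6, 7}) = 0
G(9) = mex({0, 2, 3, 4, 5, 6, 7}) = 1
G(10) = mex({0, 1, 3, 4, 5, 6, 7}) = 2
G(11) = mex({0, 1, 2, 4, 5, 6, 7}) = 3
G(12) = mex({0, 1, 2, 3, 5, 6, 7}) = 4
G(13) = mex({0, 1, 2, 3, 4, 6, 7}) = 5
G(14) = mex({0, 1, 2, 3, 4, 5, 7}) = 6
Observe that G(8)..G(14) = 0, 1, 2, 3, 4, 5, 6 repeats G(0)..G(6) = 0, 1, 2, 3, 4, 5, 6.
For k >= max(S) = 7, G(k) is determined by the previous 7 values G(k-7)..G(k-1); a window of 7 consecutive values has recurred shifted by 8, so by induction G(k + 8) = G(k) for all k >= 0: the sequence is periodic from the start with period 8.
One period: G(0..7) = 0, 1, 2, 3, 4, 5, 6, 7.
67 mod 8 = 3, so G(67) = G(3) = 3.

3


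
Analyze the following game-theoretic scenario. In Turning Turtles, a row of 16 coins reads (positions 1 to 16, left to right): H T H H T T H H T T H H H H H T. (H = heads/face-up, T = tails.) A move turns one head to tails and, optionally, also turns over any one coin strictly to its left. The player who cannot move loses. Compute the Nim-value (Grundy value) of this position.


Coins: H T H H T T H H T T H H H H H T
Key fact: a single head at position k behaves exactly like a Nim heap of size k (turning it to T and optionally flipping a coin at j < k corresponds to moving the heap from k to j, or to 0), and heads combine as a disjunctive sum (two heads at the same place would cancel, matching j XOR j = 0). So the Nim-value is the XOR of the 1-indexed positions of the heads.
Face-up positions (1-indexed): [1, 3, 4, 7, 8, 11, 12, 13, 14, 15]
XOR 0 with 1: 0 XOR 1 = 1
XOR 1 with 3: 1 XOR 3 = 2
XOR 2 with 4: 2 XOR 4 = 6
XOR 6 with 7: 6 XOR 7 = 1
XOR 1 with 8: 1 XOR 8 = 9
XOR 9 with 11: 9 XOR 11 = 2
XOR 2 with 12: 2 XOR 12 = 14
XOR 14 with 13: 14 XOR 13 = 3
XOR 3 with 14: 3 XOR 14 = 13
XOR 13 with 15: 13 XOR 15 = 2
Nim-value = 2

2


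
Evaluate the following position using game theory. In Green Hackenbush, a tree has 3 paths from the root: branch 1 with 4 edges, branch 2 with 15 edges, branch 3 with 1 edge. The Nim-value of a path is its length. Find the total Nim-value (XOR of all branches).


The tree has 3 branches from the ground vertex.
In Green Hackenbush, the Nim-value of a simple path of length k is k.
Branch 1: length 4, Nim-value = 4
Branch 2: length 15, Nim-value = 15
Branch 3: length 1, Nim-value = 1
Total Nim-value = XOR of all branch values:
0 XOR 4 = 4
4 XOR 15 = 11
11 XOR 1 = 10
Nim-value of the tree = 10

10


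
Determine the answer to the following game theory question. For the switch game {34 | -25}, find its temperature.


The game is {34 | -25}, a switch {a | b} with numbers a > b.
Cooling {a | b} by t gives {a - t | b + t}, which stops being hot when a - t = b + t, i.e. at t = (a - b)/2. So the temperature of a switch is (a - b)/2.
Temperature = (Left option - Right option) / 2
= (34 - (-25)) / 2
= 59 / 2
= 59/2

59/2


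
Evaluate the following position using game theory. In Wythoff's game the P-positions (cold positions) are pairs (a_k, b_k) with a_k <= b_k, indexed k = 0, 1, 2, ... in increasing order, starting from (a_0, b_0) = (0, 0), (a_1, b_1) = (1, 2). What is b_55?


By Wythoff's theorem, a_k = floor(k * phi) and b_k = floor(k * phi^2) = a_k + k, where phi = (1 + sqrt(5))/2 is the golden ratio.
phi = (1 + sqrt(5))/2 = 1.618034
phi^2 = phi + 1 = 2.618034
k = 55
k * phi^2 = 55 * 2.618034 = 143.991869
b_55 = floor(k * phi^2) = 143 (check: a_55 + k = 88 + 55 = 143)

143


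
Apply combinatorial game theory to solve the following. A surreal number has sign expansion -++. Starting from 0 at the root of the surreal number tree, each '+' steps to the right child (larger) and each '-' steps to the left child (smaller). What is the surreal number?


Sign expansion: -++
Rule: track bounds (lo, hi), initially (-inf, +inf). On '+', the current value becomes lo and we move to the simplest number in (value, hi): value + 1 if hi = +inf, otherwise the midpoint (value + hi)/2. On '-', the current value becomes hi and we move to value - 1 if lo = -inf, otherwise the midpoint (lo + value)/2.
Start at 0.
Step 1: sign = -, move left. Bounds: (-inf, 0). Value = -1
Step 2: sign = +, move right. Bounds: (-1, 0). Value = -1/2
Step 3: sign = +, move right. Bounds: (-1/2, 0). Value = -1/4
The surreal number with sign expansion -++ is -1/4.

-1/4


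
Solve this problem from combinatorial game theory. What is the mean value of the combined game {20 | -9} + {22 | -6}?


G1 = {20 | -9}, G2 = {22 | -6}
Each is a switch {a | b} with numbers a > b; its mean value is (a + b)/2, and mean value is additive over game sums: m(G1 + G2) = m(G1) + m(G2).
Mean of G1 = (20 + (-9))/2 = 11/2 = 11/2
Mean of G2 = (22 + (-6))/2 = 16/2 = 8
Mean of G1 + G2 = 11/2 + 8 = 27/2

27/2


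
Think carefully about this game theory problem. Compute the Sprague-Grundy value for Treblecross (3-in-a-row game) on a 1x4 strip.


Treblecross: place X on empty cells; 3-in-a-row wins.
Playing within two cells of an existing X lets the opponent win at once, so sensible play treats the cells i-2..i+2 around each X as dead. The player left with no safe cell loses, so this is a normal-play take-away game on strips of safe cells.
Placing X at cell i (0-indexed) of a strip of k safe cells leaves independent strips of sizes max(0, i-2) and max(0, k-i-3). Hence G(k) = mex{ G(max(0,i-2)) XOR G(max(0,k-i-3)) : 0 <= i < k }, with G(0) = 0.
G(1): splits (0,0):0^0=0 -> mex({0}) = 1
G(2): splits (0,0):0^0=0 -> mex({0}) = 1
G(3): splits (0,0):0^0=0 -> mex({0}) = 1
G(4): splits (0,1):0^1=1 (0,0):0^0=0 -> mex({0, 1}) = 2
Therefore G(4) = 2.

2


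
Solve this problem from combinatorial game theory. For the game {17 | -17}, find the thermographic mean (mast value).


Game = {17 | -17}, a switch {a | b} with numbers a > b.
Its thermograph has left wall a - t and right wall b + t, which meet at t = (a - b)/2, where both equal (a + b)/2. So the mast (mean value) is at (a + b)/2.
Mean = (17 + (-17))/2 = 0/2 = 0

0


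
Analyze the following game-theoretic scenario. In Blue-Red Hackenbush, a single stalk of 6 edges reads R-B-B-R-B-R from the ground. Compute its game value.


Edges (from ground): R-B-B-R-B-R
By Berlekamp's sign-expansion rule, a Blue-Red Hackenbush stalk has the value of the surreal number whose sign sequence is the edge sequence with B -> + and R -> -.
Sign sequence: -++-+-
Trace the sign expansion in the surreal number tree, starting from 0:
Edge 1: R (sign -) -> bounds (-inf, 0), value = -1
Edge 2: B (sign +) -> bounds (-1, 0), value = -1/2
Edge 3: B (sign +) -> bounds (-1/2, 0), value = -1/4
Edge 4: R (sign -) -> bounds (-1/2, -1/4), value = -3/8
Edge 5: B (sign +) -> bounds (-3/8, -1/4), value = -5/16
Edge 6: R (sign -) -> bounds (-3/8, -5/16), value = -11/32
Game value = -11/32

-11/32


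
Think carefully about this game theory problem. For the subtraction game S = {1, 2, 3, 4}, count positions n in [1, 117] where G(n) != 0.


Subtraction set S = {1, 2, 3, 4}, so G(n) = n mod 5.
G(n) = 0 when n is a multiple of 5.
Multiples of 5 in [1, 117]: 23
N-positions (nonzero Grundy) = 117 - 23 = 94

94


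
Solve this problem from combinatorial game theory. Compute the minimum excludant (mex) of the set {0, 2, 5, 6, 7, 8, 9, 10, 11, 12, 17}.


Set = {0, 2, 5, 6, 7, 8, 9, 10, 11, 12, 17}
0 is in the set.
1 is NOT in the set. This is the mex.
mex = 1

1


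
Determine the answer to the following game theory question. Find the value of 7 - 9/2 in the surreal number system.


x = 7, y = 9/2
Converting to common denominator: 2
x = 14/2, y = 9/2
x - y = 7 - 9/2 = 5/2

5/2


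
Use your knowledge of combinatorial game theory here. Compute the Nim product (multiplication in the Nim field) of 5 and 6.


Nim multiplication is bilinear over XOR: (u XOR v) * w = (u*w) XOR (v*w).
So we split each operand into its bit components and XOR the pairwise Nim products.
5 = 1 + 4 (as XOR of powers of 2).
6 = 2 + 4 (as XOR of powers of 2).
Using the standard Nim-product table on single bits:
  2*2 = 3,   2*4 = 8,   2*8 = 12,
  4*4 = 6,   4*8 = 11,  8*8 = 13,
and  1*x = x (identity), k*l = l*k (commutative).
Pairwise Nim products:
  1 * 2 = 2
  1 * 4 = 4
  4 * 2 = 8
  4 * 4 = 6
XOR them: 2 XOR 4 XOR 8 XOR 6 = 8.
Result: 5 * 6 = 8 (in Nim).

8


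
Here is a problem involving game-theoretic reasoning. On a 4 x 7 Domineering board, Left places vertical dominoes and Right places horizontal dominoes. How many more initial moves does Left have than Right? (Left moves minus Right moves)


Board is 4 x 7 (rows x cols).
Left (vertical) placements: (rows-1) * cols = 3 * 7 = 21
Right (horizontal) placements: rows * (cols-1) = 4 * 6 = 24
Advantage = Left - Right = 21 - 24 = -3

-3


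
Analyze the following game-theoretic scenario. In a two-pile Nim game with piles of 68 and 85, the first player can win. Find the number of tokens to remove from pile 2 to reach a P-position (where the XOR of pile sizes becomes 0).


Piles: 68 and 85
Current XOR: 68 XOR 85 = 17 (non-zero, so this is an N-position).
To make the XOR zero, we need to find a move that balances the piles.
For pile 2 (size 85): target = 85 XOR 17 = 68
We reduce pile 2 from 85 to 68.
Tokens removed: 85 - 68 = 17
Verification: 68 XOR 68 = 0

17


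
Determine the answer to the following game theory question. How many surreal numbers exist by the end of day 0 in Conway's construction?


Day 0: {|} = 0 is born. Count = 1.
Day n: the number of surreal numbers born by day n is 2^(n+1) - 1.
By day 0: 2^1 - 1 = 1
By day 0: 1 surreal numbers.

1


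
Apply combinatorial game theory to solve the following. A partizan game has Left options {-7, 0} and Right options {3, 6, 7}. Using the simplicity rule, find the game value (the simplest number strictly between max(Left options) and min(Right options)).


Left options: {-7, 0}, max = 0
Right options: {3, 6, 7}, min = 3
All options are numbers and max(Left) < min(Right), so by the simplicity theorem the value is the simplest (earliest-born) number strictly between 0 and 3.
Integers 1 through 2 all lie strictly between 0 and 3.
Among integers, the simplest (lowest birthday = smallest |n|; 0 is born on day 0, +-n on day n) is 1.
No non-integer in the interval can be simpler: if x is a non-integer in the interval, then floor(x) or ceil(x) also lies in the interval (the interval contains an integer), and both are proper prefixes of x's sign expansion, i.e. born earlier. So the game value is 1.
Game value = 1

1


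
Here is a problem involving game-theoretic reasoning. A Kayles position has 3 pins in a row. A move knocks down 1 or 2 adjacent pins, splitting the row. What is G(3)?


Kayles: a move removes 1 or 2 adjacent pins from a contiguous row.
Removing pins from a row of k leaves two independent rows (a, b) with a + b = k - 1 (one pin) or a + b = k - 2 (two pins); an end removal gives a = 0.
By Sprague-Grundy, G(k) = mex{ G(a) XOR G(b) } over all these splits. G(0) = 0.
G(1): splits (0,0):0^0=0 -> mex({0}) = 1
G(2): splits (0,1):0^1=1 (0,0):0^0=0 -> mex({0, 1}) = 2
G(3): splits (0,2):0^2=2 (1,1):1^1=0 (0,1):0^1=1 -> mex({0, 1, 2}) = 3
Therefore G(3) = 3.

3


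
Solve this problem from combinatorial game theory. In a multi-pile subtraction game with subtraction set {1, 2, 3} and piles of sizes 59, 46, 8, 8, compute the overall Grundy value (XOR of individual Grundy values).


Subtraction set: {1, 2, 3}
For this subtraction set, G(n) = n mod 4 (period = max + 1 = 4).
Pile 1 (size 59): G(59) = 59 mod 4 = 3
Pile 2 (size 46): G(46) = 46 mod 4 = 2
Pile 3 (size 8): G(8) = 8 mod 4 = 0
Pile 4 (size 8): G(8) = 8 mod 4 = 0
Total Grundy value = XOR of all: 3 XOR 2 XOR 0 XOR 0 = 1

1


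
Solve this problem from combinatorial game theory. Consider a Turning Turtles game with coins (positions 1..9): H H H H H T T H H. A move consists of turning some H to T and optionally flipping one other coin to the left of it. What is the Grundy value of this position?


Coins: H H H H H T T H H
Key fact: a single head at position k behaves exactly like a Nim heap of size k (turning it to T and optionally flipping a coin at j < k corresponds to moving the heap from k to j, or to 0), and heads combine as a disjunctive sum (two heads at the same place would cancel, matching j XOR j = 0). So the Nim-value is the XOR of the 1-indexed positions of the heads.
Face-up positions (1-indexed): [1, 2, 3, 4, 5, 8, 9]
XOR 0 with 1: 0 XOR 1 = 1
XOR 1 with 2: 1 XOR 2 = 3
XOR 3 with 3: 3 XOR 3 = 0
XOR 0 with 4: 0 XOR 4 = 4
XOR 4 with 5: 4 XOR 5 = 1
XOR 1 with 8: 1 XOR 8 = 9
XOR 9 with 9: 9 XOR 9 = 0
Nim-value = 0

0


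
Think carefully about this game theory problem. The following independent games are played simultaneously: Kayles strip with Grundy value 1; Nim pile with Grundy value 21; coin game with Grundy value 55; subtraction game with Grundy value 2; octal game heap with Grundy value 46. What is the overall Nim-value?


By the Sprague-Grundy theorem, the Grundy value of a sum of games is the XOR of individual Grundy values.
Kayles strip: Grundy value = 1. Running XOR: 0 XOR 1 = 1
Nim pile: Grundy value = 21. Running XOR: 1 XOR 21 = 20
coin game: Grundy value = 55. Running XOR: 20 XOR 55 = 35
subtraction game: Grundy value = 2. Running XOR: 35 XOR 2 = 33
octal game heap: Grundy value = 46. Running XOR: 33 XOR 46 = 15
The combined Grundy value is 15.

15


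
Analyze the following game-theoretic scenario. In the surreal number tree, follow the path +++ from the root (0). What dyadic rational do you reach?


Sign expansion: +++
Rule: track bounds (lo, hi), initially (-inf, +inf). On '+', the current value becomes lo and we move to the simplest number in (value, hi): value + 1 if hi = +inf, otherwise the midpoint (value + hi)/2. On '-', the current value becomes hi and we move to value - 1 if lo = -inf, otherwise the midpoint (lo + value)/2.
Start at 0.
Step 1: sign = +, move right. Bounds: (0, +inf). Value = 1
Step 2: sign = +, move right. Bounds: (1, +inf). Value = 2
Step 3: sign = +, move right. Bounds: (2, +inf). Value = 3
The surreal number with sign expansion +++ is 3.

3


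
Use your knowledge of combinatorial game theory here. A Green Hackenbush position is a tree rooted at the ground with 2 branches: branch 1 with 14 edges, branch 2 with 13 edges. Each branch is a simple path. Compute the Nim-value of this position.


The tree has 2 branches from the ground vertex.
In Green Hackenbush, the Nim-value of a simple path of length k is k.
Branch 1: length 14, Nim-value = 14
Branch 2: length 13, Nim-value = 13
Total Nim-value = XOR of all branch values:
0 XOR 14 = 14
14 XOR 13 = 3
Nim-value of the tree = 3

3


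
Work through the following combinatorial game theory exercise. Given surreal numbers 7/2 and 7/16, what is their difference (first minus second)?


x = 7/2, y = 7/16
Converting to common denominator: 16
x = 56/16, y = 7/16
x - y = 7/2 - 7/16 = 49/16

49/16


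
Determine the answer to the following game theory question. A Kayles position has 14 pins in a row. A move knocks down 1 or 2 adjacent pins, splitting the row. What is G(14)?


Kayles: a move removes 1 or 2 adjacent pins from a contiguous row.
Removing pins from a row of k leaves two independent rows (a, b) with a + b = k - 1 (one pin) or a + b = k - 2 (two pins); an end removal gives a = 0.
By Sprague-Grundy, G(k) = mex{ G(a) XOR G(b) } over all these splits. G(0) = 0.
G(1): splits (0,0):0^0=0 -> mex({0}) = 1
G(2): splits (0,1):0^1=1 (0,0):0^0=0 -> mex({0, 1}) = 2
G(3): splits (0,2):0^2=2 (1,1):1^1=0 (0,1):0^1=1 -> mex({0, 1, 2}) = 3
G(4): splits (0,3):0^3=3 (1,2):1^2=3 (0,2):0^2=2 (1,1):1^1=0 -> mex({0, 2, 3}) = 1
G(5): splits (0,4):0^1=1 (1,3):1^3=2 (2,2):2^2=0 (0,3):0^3=3 (1,2):1^2=3 -> mex({0, 1, 2, 3}) = 4
G(6) = mex({0, 1, 2, 4}) = 3
G(7) = mex({0, 1, 3, 4, 5}) = 2
G(8) = mex({0, 2, 3, 5, 6}) = 1
G(9) = mex({0, 1, 2, 3, 6, 7}) = 4
G(10) = mex({0, 1, 3, 4, 5, 7}) = 2
G(11) = mex({0, 1, 2, 3, 4, 5}) = 6
G(12) = mex({0, 1, 2, 3, 5, 6, 7}) = 4
G(13) = mex({0, 2, 3, 4, 6, 7}) = 1
G(14) = mex({0, 1, 4, 5, 6, 7}) = 2
Therefore G(14) = 2.

2


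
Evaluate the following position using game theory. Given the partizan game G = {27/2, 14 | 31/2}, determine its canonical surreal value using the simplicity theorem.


Left options: {27/2, 14}, max = 14
Right options: {31/2}, min = 31/2
All options are numbers and max(Left) < min(Right), so by the simplicity theorem the value is the simplest (earliest-born) number strictly between 14 and 31/2.
The only integer strictly between 14 and 31/2 is 15.
No non-integer in the interval can be simpler: if x is a non-integer in the interval, then floor(x) or ceil(x) also lies in the interval (the interval contains an integer), and both are proper prefixes of x's sign expansion, i.e. born earlier. So the game value is 15.
Game value = 15

15


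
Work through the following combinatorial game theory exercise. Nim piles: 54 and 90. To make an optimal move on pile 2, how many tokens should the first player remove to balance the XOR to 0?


Piles: 54 and 90
Current XOR: 54 XOR 90 = 108 (non-zero, so this is an N-position).
To make the XOR zero, we need to find a move that balances the piles.
For pile 2 (size 90): target = 90 XOR 108 = 54
We reduce pile 2 from 90 to 54.
Tokens removed: 90 - 54 = 36
Verification: 54 XOR 54 = 0

36


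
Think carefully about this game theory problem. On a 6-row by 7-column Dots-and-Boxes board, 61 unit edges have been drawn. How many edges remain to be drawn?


Grid: 6 x 7 boxes, i.e. 7 rows and 8 columns of dots.
Horizontal edges: (rows + 1) * cols = 7 * 7 = 49
Vertical edges: rows * (cols + 1) = 6 * 8 = 48
Total edges: 49 + 48 = 97
Edges drawn: 61
Remaining: 97 - 61 = 36

36


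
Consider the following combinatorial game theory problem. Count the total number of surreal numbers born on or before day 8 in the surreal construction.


Day 0: {|} = 0 is born. Count = 1.
Day n: the number of surreal numbers born by day n is 2^(n+1) - 1.
By day 0: 2^1 - 1 = 1
By day 1: 2^2 - 1 = 3
By day 2: 2^3 - 1 = 7
By day 3: 2^4 - 1 = 15
By day 4: 2^5 - 1 = 31
By day 5: 2^6 - 1 = 63
By day 6: 2^7 - 1 = 127
By day 7: 2^8 - 1 = 255
By day 8: 2^9 - 1 = 511
By day 8: 511 surreal numbers.

511


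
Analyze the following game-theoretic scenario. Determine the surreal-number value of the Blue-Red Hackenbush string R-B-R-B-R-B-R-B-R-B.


Edges (from ground): R-B-R-B-R-B-R-B-R-B
By Berlekamp's sign-expansion rule, a Blue-Red Hackenbush stalk has the value of the surreal number whose sign sequence is the edge sequence with B -> + and R -> -.
Sign sequence: -+-+-+-+-+
Trace the sign expansion in the surreal number tree, starting from 0:
Edge 1: R (sign -) -> bounds (-inf, 0), value = -1
Edge 2: B (sign +) -> bounds (-1, 0), value = -1/2
Edge 3: R (sign -) -> bounds (-1, -1/2), value = -3/4
Edge 4: B (sign +) -> bounds (-3/4, -1/2), value = -5/8
Edge 5: R (sign -) -> bounds (-3/4, -5/8), value = -11/16
Edge 6: B (sign +) -> bounds (-11/16, -5/8), value = -21/32
Edge 7: R (sign -) -> bounds (-11/16, -21/32), value = -43/64
Edge 8: B (sign +) -> bounds (-43/64, -21/32), value = -85/128
Edge 9: R (sign -) -> bounds (-43/64, -85/128), value = -171/256
Edge 10: B (sign +) -> bounds (-171/256, -85/128), value = -341/512
Game value = -341/512

-341/512


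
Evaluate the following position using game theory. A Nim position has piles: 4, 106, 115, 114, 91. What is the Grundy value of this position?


We need the XOR (exclusive or) of all pile sizes.
After XOR-ing pile 1 (size 4): 0 XOR 4 = 4
After XOR-ing pile 2 (size 106): 4 XOR 106 = 110
After XOR-ing pile 3 (size 115): 110 XOR 115 = 29
After XOR-ing pile 4 (size 114): 29 XOR 114 = 111
After XOR-ing pile 5 (size 91): 111 XOR 91 = 52
The Nim-value of this position is 52.

52


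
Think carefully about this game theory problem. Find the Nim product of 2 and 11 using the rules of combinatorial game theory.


Nim multiplication is bilinear over XOR: (u XOR v) * w = (u*w) XOR (v*w).
So we split each operand into its bit components and XOR the pairwise Nim products.
2 = 2 (as XOR of powers of 2).
11 = 1 + 2 + 8 (as XOR of powers of 2).
Using the standard Nim-product table on single bits:
  2*2 = 3,   2*4 = 8,   2*8 = 12,
  4*4 = 6,   4*8 = 11,  8*8 = 13,
and  1*x = x (identity), k*l = l*k (commutative).
Pairwise Nim products:
  2 * 1 = 2
  2 * 2 = 3
  2 * 8 = 12
XOR them: 2 XOR 3 XOR 12 = 13.
Result: 2 * 11 = 13 (in Nim).

13


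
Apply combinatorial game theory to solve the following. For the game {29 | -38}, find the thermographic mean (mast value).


Game = {29 | -38}, a switch {a | b} with numbers a > b.
Its thermograph has left wall a - t and right wall b + t, which meet at t = (a - b)/2, where both equal (a + b)/2. So the mast (mean value) is at (a + b)/2.
Mean = (29 + (-38))/2 = -9/2 = -9/2

-9/2


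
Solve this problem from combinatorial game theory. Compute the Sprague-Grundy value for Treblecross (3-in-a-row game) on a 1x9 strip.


Treblecross: place X on empty cells; 3-in-a-row wins.
Playing within two cells of an existing X lets the opponent win at once, so sensible play treats the cells i-2..i+2 around each X as dead. The player left with no safe cell loses, so this is a normal-play take-away game on strips of safe cells.
Placing X at cell i (0-indexed) of a strip of k safe cells leaves independent strips of sizes max(0, i-2) and max(0, k-i-3). Hence G(k) = mex{ G(max(0,i-2)) XOR G(max(0,k-i-3)) : 0 <= i < k }, with G(0) = 0.
G(1): splits (0,0):0^0=0 -> mex({0}) = 1
G(2): splits (0,0):0^0=0 -> mex({0}) = 1
G(3): splits (0,0):0^0=0 -> mex({0}) = 1
G(4): splits (0,1):0^1=1 (0,0):0^0=0 -> mex({0, 1}) = 2
G(5): splits (0,2):0^1=1 (0,1):0^1=1 (0,0):0^0=0 -> mex({0, 1}) = 2
G(6) = mex({1}) = 0
G(7) = mex({0, 1, 2}) = 3
G(8) = mex({0, 1, 2}) = 3
G(9) = mex({0, 2}) = 1
Therefore G(9) = 1.

1


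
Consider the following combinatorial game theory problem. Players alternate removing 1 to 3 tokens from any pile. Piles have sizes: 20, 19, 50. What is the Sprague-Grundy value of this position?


Subtraction set: {1, 2, 3}
For this subtraction set, G(n) = n mod 4 (period = max + 1 = 4).
Pile 1 (size 20): G(20) = 20 mod 4 = 0
Pile 2 (size 19): G(19) = 19 mod 4 = 3
Pile 3 (size 50): G(50) = 50 mod 4 = 2
Total Grundy value = XOR of all: 0 XOR 3 XOR 2 = 1

1


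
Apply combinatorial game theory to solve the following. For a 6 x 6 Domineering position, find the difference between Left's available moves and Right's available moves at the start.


Board is 6 x 6 (rows x cols).
Left (vertical) placements: (rows-1) * cols = 5 * 6 = 30
Right (horizontal) placements: rows * (cols-1) = 6 * 5 = 30
Advantage = Left - Right = 30 - 30 = 0

0


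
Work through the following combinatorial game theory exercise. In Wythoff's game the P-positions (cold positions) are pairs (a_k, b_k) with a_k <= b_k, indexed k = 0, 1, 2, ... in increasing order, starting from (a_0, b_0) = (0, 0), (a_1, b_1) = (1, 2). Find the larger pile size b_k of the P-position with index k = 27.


By Wythoff's theorem, a_k = floor(k * phi) and b_k = floor(k * phi^2) = a_k + k, where phi = (1 + sqrt(5))/2 is the golden ratio.
phi = (1 + sqrt(5))/2 = 1.618034
phi^2 = phi + 1 = 2.618034
k = 27
k * phi^2 = 27 * 2.618034 = 70.686918
b_27 = floor(k * phi^2) = 70 (check: a_27 + k = 43 + 27 = 70)

70


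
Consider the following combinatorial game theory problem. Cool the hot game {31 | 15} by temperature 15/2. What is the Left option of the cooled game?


Original game: {31 | 15} (a switch {a | b} with a > b).
Cooling by t (for t below the temperature (a - b)/2 = 8) taxes each move by t: {a | b} cooled by t is {a - t | b + t}.
Cooling amount: t = 15/2
Cooled Left option: 31 - 15/2 = 47/2
Cooled Right option: 15 + 15/2 = 45/2
Cooled game: {47/2 | 45/2}
Left option = 47/2

47/2


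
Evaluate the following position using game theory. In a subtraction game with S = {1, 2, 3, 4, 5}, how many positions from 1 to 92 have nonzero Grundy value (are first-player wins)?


Subtraction set S = {1, 2, 3, 4, 5}, so G(n) = n mod 6.
G(n) = 0 when n is a multiple of 6.
Multiples of 6 in [1, 92]: 15
N-positions (nonzero Grundy) = 92 - 15 = 77

77


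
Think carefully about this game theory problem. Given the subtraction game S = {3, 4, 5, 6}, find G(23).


The subtraction set is S = {3, 4, 5, 6}.
G(k) = mex{ G(k - s) : s in S, s <= k }. We compute iteratively: G(0) = 0.
G(1) = mex({}) = 0
G(2) = mex({}) = 0
G(3) = mex({0}) = 1
G(4) = mex({0}) = 1
G(5) = mex({0}) = 1
G(6) = mex({0, 1}) = 2
G(7) = mex({0, 1}) = 2
G(8) = mex({0, 1}) = 2
G(9) = mex({1, 2}) = 0
G(10) = mex({1, 2}) = 0
G(11) = mex({1, 2}) = 0
G(12) = mex({0, 2}) = 1
G(13) = mex({0, 2}) = 1
G(14) = mex({0, 2}) = 1
Observe that G(9)..G(14) = 0, 0, 0, 1, 1, 1 repeats G(0)..G(5) = 0, 0, 0, 1, 1, 1.
For k >= max(S) = 6, G(k) is determined by the previous 6 values G(k-6)..G(k-1); a window of 6 consecutive values has recurred shifted by 9, so by induction G(k + 9) = G(k) for all k >= 0: the sequence is periodic from the start with period 9.
One period: G(0..8) = 0, 0, 0, 1, 1, 1, 2, 2, 2.
23 mod 9 = 5, so G(23) = G(5) = 1.

1


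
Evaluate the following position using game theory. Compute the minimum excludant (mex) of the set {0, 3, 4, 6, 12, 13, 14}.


Set = {0, 3, 4, 6, 12, 13, 14}
0 is in the set.
1 is NOT in the set. This is the mex.
mex = 1

1


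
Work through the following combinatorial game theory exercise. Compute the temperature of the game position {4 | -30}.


The game is {4 | -30}, a switch {a | b} with numbers a > b.
Cooling {a | b} by t gives {a - t | b + t}, which stops being hot when a - t = b + t, i.e. at t = (a - b)/2. So the temperature of a switch is (a - b)/2.
Temperature = (Left option - Right option) / 2
= (4 - (-30)) / 2
= 34 / 2
= 17

17


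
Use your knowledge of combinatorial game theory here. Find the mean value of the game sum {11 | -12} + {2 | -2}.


G1 = {11 | -12}, G2 = {2 | -2}
Each is a switch {a | b} with numbers a > b; its mean value is (a + b)/2, and mean value is additive over game sums: m(G1 + G2) = m(G1) + m(G2).
Mean of G1 = (11 + (-12))/2 = -1/2 = -1/2
Mean of G2 = (2 + (-2))/2 = 0/2 = 0
Mean of G1 + G2 = -1/2 + 0 = -1/2

-1/2


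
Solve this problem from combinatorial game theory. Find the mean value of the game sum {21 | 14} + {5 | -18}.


G1 = {21 | 14}, G2 = {5 | -18}
Each is a switch {a | b} with numbers a > b; its mean value is (a + b)/2, and mean value is additive over game sums: m(G1 + G2) = m(G1) + m(G2).
Mean of G1 = (21 + (14))/2 = 35/2 = 35/2
Mean of G2 = (5 + (-18))/2 = -13/2 = -13/2
Mean of G1 + G2 = 35/2 + -13/2 = 11

11


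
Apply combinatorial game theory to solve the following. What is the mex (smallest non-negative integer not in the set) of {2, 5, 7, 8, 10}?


Set = {2, 5, 7, 8, 10}
0 is NOT in the set. This is the mex.
mex = 0

0


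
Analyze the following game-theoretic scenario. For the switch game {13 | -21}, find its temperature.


The game is {13 | -21}, a switch {a | b} with numbers a > b.
Cooling {a | b} by t gives {a - t | b + t}, which stops being hot when a - t = b + t, i.e. at t = (a - b)/2. So the temperature of a switch is (a - b)/2.
Temperature = (Left option - Right option) / 2
= (13 - (-21)) / 2
= 34 / 2
= 17

17


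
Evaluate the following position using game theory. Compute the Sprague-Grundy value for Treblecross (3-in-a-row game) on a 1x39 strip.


Treblecross: place X on empty cells; 3-in-a-row wins.
Playing within two cells of an existing X lets the opponent win at once, so sensible play treats the cells i-2..i+2 around each X as dead. The player left with no safe cell loses, so this is a normal-play take-away game on strips of safe cells.
Placing X at cell i (0-indexed) of a strip of k safe cells leaves independent strips of sizes max(0, i-2) and max(0, k-i-3). Hence G(k) = mex{ G(max(0,i-2)) XOR G(max(0,k-i-3)) : 0 <= i < k }, with G(0) = 0.
G(1): splits (0,0):0^0=0 -> mex({0}) = 1
G(2): splits (0,0):0^0=0 -> mex({0}) = 1
G(3): splits (0,0):0^0=0 -> mex({0}) = 1
G(4): splits (0,1):0^1=1 (0,0):0^0=0 -> mex({0, 1}) = 2
G(5): splits (0,2):0^1=1 (0,1):0^1=1 (0,0):0^0=0 -> mex({0, 1}) = 2
G(6) = mex({1}) = 0
G(7) = mex({0, 1, 2}) = 3
G(8) = mex({0, 1, 2}) = 3
G(9) = mex({0, 2}) = 1
G(10) = mex({0, 2, 3}) = 1
G(11) = mex({0, 3}) = 1
G(12) = mex({1, 3}) = 0
G(13) = mex({0, 1, 2, 3}) = 4
G(14) = mex({0, 1, 2}) = 3
G(15) = mex({0, 1, 2}) = 3
G(16) = mex({0, 1, 2, 4}) = 3
G(17) = mex({0, 1, 3, 4}) = 2
G(18) = mex({0, 1, 3, 4}) = 2
G(19) = mex({0, 1, 3, 5}) = 2
G(20) = mex({0, 1, 2, 3, 5}) = 4
G(21) = mex({0, 1, 2, 3, 5}) = 4
G(22) = mex({1, 2, 6}) = 0
G(23) = mex({0, 1, 2, 3, 4, 6}) = 5
G(24) = mex({0, 1, 2, 3, 4}) = 5
G(25) = mex({0, 1, 3, 4, 7}) = 2
G(26) = mex({0, 1, 3, 4, 5, 7}) = 2
G(27) = mex({0, 1, 3, 5}) = 2
G(28) = mex({0, 1, 2, 5}) = 3
G(29) = mex({0, 1, 2, 4, 5, 6}) = 3
G(30) = mex({1, 2, 4, 6}) = 0
G(31) = mex({0, 1, 2, 3, 4, 6}) = 5
G(32) = mex({1, 2, 3, 4, 7}) = 0
G(33) = mex({0, 3, 7}) = 1
G(34) = mex({0, 2, 3, 5, 7}) = 1
G(35) = mex({0, 2, 3, 5, 6}) = 1
G(36) = mex({0, 1, 2, 5, 6}) = 3
G(37) = mex({0, 1, 2, 4, 5, 6}) = 3
G(38) = mex({0, 1, 2, 4}) = 3
G(39) = mex({0, 1, 2, 3, 4, 7}) = 5
Therefore G(39) = 5.

5


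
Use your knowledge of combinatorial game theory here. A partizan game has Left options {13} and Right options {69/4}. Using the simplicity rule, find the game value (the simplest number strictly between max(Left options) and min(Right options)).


Left options: {13}, max = 13
Right options: {69/4}, min = 69/4
All options are numbers and max(Left) < min(Right), so by the simplicity theorem the value is the simplest (earliest-born) number strictly between 13 and 69/4.
Integers 14 through 17 all lie strictly between 13 and 69/4.
Among integers, the simplest (lowest birthday = smallest |n|; 0 is born on day 0, +-n on day n) is 14.
No non-integer in the interval can be simpler: if x is a non-integer in the interval, then floor(x) or ceil(x) also lies in the interval (the interval contains an integer), and both are proper prefixes of x's sign expansion, i.e. born earlier. So the game value is 14.
Game value = 14

14


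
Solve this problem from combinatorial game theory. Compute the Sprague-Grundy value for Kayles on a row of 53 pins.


Kayles: a move removes 1 or 2 adjacent pins from a contiguous row.
Removing pins from a row of k leaves two independent rows (a, b) with a + b = k - 1 (one pin) or a + b = k - 2 (two pins); an end removal gives a = 0.
By Sprague-Grundy, G(k) = mex{ G(a) XOR G(b) } over all these splits. G(0) = 0.
G(1): splits (0,0):0^0=0 -> mex({0}) = 1
G(2): splits (0,1):0^1=1 (0,0):0^0=0 -> mex({0, 1}) = 2
G(3): splits (0,2):0^2=2 (1,1):1^1=0 (0,1):0^1=1 -> mex({0, 1, 2}) = 3
G(4): splits (0,3):0^3=3 (1,2):1^2=3 (0,2):0^2=2 (1,1):1^1=0 -> mex({0, 2, 3}) = 1
G(5): splits (0,4):0^1=1 (1,3):1^3=2 (2,2):2^2=0 (0,3):0^3=3 (1,2):1^2=3 -> mex({0, 1, 2, 3}) = 4
G(6) = mex({0, 1, 2, 4}) = 3
G(7) = mex({0, 1, 3, 4, 5}) = 2
G(8) = mex({0, 2, 3, 5, 6}) = 1
G(9) = mex({0, 1, 2, 3, 6, 7}) = 4
G(10) = mex({0, 1, 3, 4, 5, 7}) = 2
G(11) = mex({0, 1, 2, 3, 4, 5}) = 6
G(12) = mex({0, 1, 2, 3, 5, 6, 7}) = 4
G(13) = mex({0, 2, 3, 4, 6, 7}) = 1
G(14) = mex({0, 1, 4, 5, 6, 7}) = 2
G(15) = mex({0, 1, 2, 3, 4, 5, 6}) = 7
G(16) = mex({0, 2, 3, 5, 6, 7}) = 1
G(17) = mex({0, 1, 2, 3, 5, 6, 7}) = 4
G(18) = mex({0, 1, 2, 4, 5, 6}) = 3
G(19) = mex({0, 1, 3, 4, 5, 7}) = 2
G(20) = mex({0, 2, 3, 4, 5, 6, 7}) = 1
G(21) = mex({0, 1, 2, 3, 5, 6, 7}) = 4
G(22) = mex({0, 1, 2, 3, 4, 5, 7}) = 6
G(23) = mex({0, 1, 2, 3, 4, 5, 6}) = 7
G(24) = mex({0, 1, 2, 3, 5, 6, 7}) = 4
G(25) = mex({0, 2, 3, 4, 6, 7}) = 1
G(26) = mex({0, 1, 3, 4, 5, 6, 7}) = 2
G(27) = mex({0, 1, 2, 3, 4, 5, 6, 7}) = 8
G(28) = mex({0, 1, 2, 3, 4, 6, 7, 8}) = 5
G(29) = mex({0, 1, 2, 3, 5, 6, 7, 8, 9}) = 4
G(30) = mex({0, 1, 2, 3, 4, 5, 6, 9, 10}) = 7
G(31) = mex({0, 1, 3, 4, 5, 7, 10, 11}) = 2
G(32) = mex({0, 2, 3, 4, 5, 6, 7, 9, 11}) = 1
G(33) = mex({0, 1, 2, 3, 4, 5, 6, 7, 9, 12}) = 8
G(34) = mex({0, 1, 2, 3, 4, 5, 7, 8, 11, 12}) = 6
G(35) = mex({0, 1, 2, 3, 4, 5, 6, 8, 9, 10, 11}) = 7
G(36) = mex({0, 1, 2, 3, 5, 6, 7, 9, 10}) = 4
G(37) = mex({0, 2, 3, 4, 6, 7, 9, 10, 11, 12}) = 1
G(38) = mex({0, 1, 3, 4, 5, 6, 7, 9, 10, 11, 12}) = 2
G(39) = mex({0, 1, 2, 4, 5, 6, 7, 9, 10, 12, 14}) = 3
G(40) = mex({0, 2, 3, 4, 6, 7, 11, 12, 14}) = 1
G(41) = mex({0, 1, 2, 3, 5, 6, 7, 9, 10, 11, 12}) = 4
G(42) = mex({0, 1, 2, 3, 4, 5, 6, 9, 10}) = 7
G(43) = mex({0, 1, 3, 4, 5, 7, 9, 10, 12, 15}) = 2
G(44) = mex({0, 2, 3, 4, 5, 6, 7, 9, 10, 12, 15}) = 1
G(45) = mex({0, 1, 2, 3, 4, 5, 6, 7, 9, 10, 12, 14}) = 8
G(46) = mex({0, 1, 3, 4, 5, 7, 8, 11, 12, 14}) = 2
G(47) = mex({0, 1, 2, 3, 4, 5, 6, 8, 9, 10, 11, 12}) = 7
G(48) = mex({0, 1, 2, 3, 5, 6, 7, 9, 10}) = 4
G(49) = mex({0, 2, 3, 4, 6, 7, 9, 10, 11, 12, 15}) = 1
G(50) = mex({0, 1, 4, 5, 6, 7, 9, 11, 12, 14, 15}) = 2
G(51) = mex({0, 1, 2, 3, 4, 5, 6, 7, 9, 12, 14, 15}) = 8
G(52) = mex({0, 2, 3, 4, 5, 6, 7, 8, 11, 12, 15}) = 1
G(53) = mex({0, 1, 2, 3, 5, 6, 7, 8, 9, 10, 11, 12}) = 4
Therefore G(53) = 4.

4


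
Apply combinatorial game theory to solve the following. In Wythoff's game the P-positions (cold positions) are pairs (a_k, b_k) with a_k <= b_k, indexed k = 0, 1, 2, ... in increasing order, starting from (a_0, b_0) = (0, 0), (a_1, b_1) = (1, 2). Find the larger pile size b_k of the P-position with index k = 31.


By Wythoff's theorem, a_k = floor(k * phi) and b_k = floor(k * phi^2) = a_k + k, where phi = (1 + sqrt(5))/2 is the golden ratio.
phi = (1 + sqrt(5))/2 = 1.618034
phi^2 = phi + 1 = 2.618034
k = 31
k * phi^2 = 31 * 2.618034 = 81.159054
b_31 = floor(k * phi^2) = 81 (check: a_31 + k = 50 + 31 = 81)

81


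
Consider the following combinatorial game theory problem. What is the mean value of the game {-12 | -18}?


Game = {-12 | -18}, a switch {a | b} with numbers a > b.
Its thermograph has left wall a - t and right wall b + t, which meet at t = (a - b)/2, where both equal (a + b)/2. So the mast (mean value) is at (a + b)/2.
Mean = (-12 + (-18))/2 = -30/2 = -15

-15


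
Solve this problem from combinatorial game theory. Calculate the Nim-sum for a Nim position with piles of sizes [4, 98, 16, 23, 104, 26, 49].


We need the XOR (exclusive or) of all pile sizes.
After XOR-ing pile 1 (size 4): 0 XOR 4 = 4
After XOR-ing pile 2 (size 98): 4 XOR 98 = 102
After XOR-ing pile 3 (size 16): 102 XOR 16 = 118
After XOR-ing pile 4 (size 23): 118 XOR 23 = 97
After XOR-ing pile 5 (size 104): 97 XOR 104 = 9
After XOR-ing pile 6 (size 26): 9 XOR 26 = 19
After XOR-ing pile 7 (size 49): 19 XOR 49 = 34
The Nim-value of this position is 34.

34


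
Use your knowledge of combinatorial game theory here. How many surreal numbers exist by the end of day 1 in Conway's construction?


Day 0: {|} = 0 is born. Count = 1.
Day n: the number of surreal numbers born by day n is 2^(n+1) - 1.
By day 0: 2^1 - 1 = 1
By day 1: 2^2 - 1 = 3
By day 1: 3 surreal numbers.

3


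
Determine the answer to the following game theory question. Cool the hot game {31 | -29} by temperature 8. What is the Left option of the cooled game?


Original game: {31 | -29} (a switch {a | b} with a > b).
Cooling by t (for t below the temperature (a - b)/2 = 30) taxes each move by t: {a | b} cooled by t is {a - t | b + t}.
Cooling amount: t = 8
Cooled Left option: 31 - 8 = 23
Cooled Right option: -29 + 8 = -21
Cooled game: {23 | -21}
Left option = 23

23


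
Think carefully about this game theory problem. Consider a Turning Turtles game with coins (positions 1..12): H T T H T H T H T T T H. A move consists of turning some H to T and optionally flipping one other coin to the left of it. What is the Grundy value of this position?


Coins: H T T H T H T H T T T H
Key fact: a single head at position k behaves exactly like a Nim heap of size k (turning it to T and optionally flipping a coin at j < k corresponds to moving the heap from k to j, or to 0), and heads combine as a disjunctive sum (two heads at the same place would cancel, matching j XOR j = 0). So the Nim-value is the XOR of the 1-indexed positions of the heads.
Face-up positions (1-indexed): [1, 4, 6, 8, 12]
XOR 0 with 1: 0 XOR 1 = 1
XOR 1 with 4: 1 XOR 4 = 5
XOR 5 with 6: 5 XOR 6 = 3
XOR 3 with 8: 3 XOR 8 = 11
XOR 11 with 12: 11 XOR 12 = 7
Nim-value = 7

7


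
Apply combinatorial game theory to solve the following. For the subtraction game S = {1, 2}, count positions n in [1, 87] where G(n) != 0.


Subtraction set S = {1, 2}, so G(n) = n mod 3.
G(n) = 0 when n is a multiple of 3.
Multiples of 3 in [1, 87]: 29
N-positions (nonzero Grundy) = 87 - 29 = 58

58


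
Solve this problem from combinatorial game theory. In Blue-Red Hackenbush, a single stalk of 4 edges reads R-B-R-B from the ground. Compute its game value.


Edges (from ground): R-B-R-B
By Berlekamp's sign-expansion rule, a Blue-Red Hackenbush stalk has the value of the surreal number whose sign sequence is the edge sequence with B -> + and R -> -.
Sign sequence: -+-+
Trace the sign expansion in the surreal number tree, starting from 0:
Edge 1: R (sign -) -> bounds (-inf, 0), value = -1
Edge 2: B (sign +) -> bounds (-1, 0), value = -1/2
Edge 3: R (sign -) -> bounds (-1, -1/2), value = -3/4
Edge 4: B (sign +) -> bounds (-3/4, -1/2), value = -5/8
Game value = -5/8

-5/8


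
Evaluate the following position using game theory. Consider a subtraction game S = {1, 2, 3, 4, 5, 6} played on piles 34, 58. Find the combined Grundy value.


Subtraction set: {1, 2, 3, 4, 5, 6}
For this subtraction set, G(n) = n mod 7 (period = max + 1 = 7).
Pile 1 (size 34): G(34) = 34 mod 7 = 6
Pile 2 (size 58): G(58) = 58 mod 7 = 2
Total Grundy value = XOR of all: 6 XOR 2 = 4

4


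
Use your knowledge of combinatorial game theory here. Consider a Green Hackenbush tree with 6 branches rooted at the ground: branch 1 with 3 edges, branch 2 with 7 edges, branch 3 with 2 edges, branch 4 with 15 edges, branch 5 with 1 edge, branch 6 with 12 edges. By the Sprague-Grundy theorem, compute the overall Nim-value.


The tree has 6 branches from the ground vertex.
In Green Hackenbush, the Nim-value of a simple path of length k is k.
Branch 1: length 3, Nim-value = 3
Branch 2: length 7, Nim-value = 7
Branch 3: length 2, Nim-value = 2
Branch 4: length 15, Nim-value = 15
Branch 5: length 1, Nim-value = 1
Branch 6: length 12, Nim-value = 12
Total Nim-value = XOR of all branch values:
0 XOR 3 = 3
3 XOR 7 = 4
4 XOR 2 = 6
6 XOR 15 = 9
9 XOR 1 = 8
8 XOR 12 = 4
Nim-value of the tree = 4

4


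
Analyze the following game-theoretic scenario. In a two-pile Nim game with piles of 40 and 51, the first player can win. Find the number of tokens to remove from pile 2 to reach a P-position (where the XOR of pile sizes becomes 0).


Piles: 40 and 51
Current XOR: 40 XOR 51 = 27 (non-zero, so this is an N-position).
To make the XOR zero, we need to find a move that balances the piles.
For pile 2 (size 51): target = 51 XOR 27 = 40
We reduce pile 2 from 51 to 40.
Tokens removed: 51 - 40 = 11
Verification: 40 XOR 40 = 0

11


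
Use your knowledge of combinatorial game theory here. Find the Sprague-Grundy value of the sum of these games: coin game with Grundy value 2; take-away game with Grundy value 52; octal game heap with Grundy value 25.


By the Sprague-Grundy theorem, the Grundy value of a sum of games is the XOR of individual Grundy values.
coin game: Grundy value = 2. Running XOR: 0 XOR 2 = 2
take-away game: Grundy value = 52. Running XOR: 2 XOR 52 = 54
octal game heap: Grundy value = 25. Running XOR: 54 XOR 25 = 47
The combined Grundy value is 47.

47
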